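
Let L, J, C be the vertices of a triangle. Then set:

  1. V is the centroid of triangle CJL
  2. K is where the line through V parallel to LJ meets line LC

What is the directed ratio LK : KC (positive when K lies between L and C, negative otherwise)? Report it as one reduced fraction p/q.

Work in coordinates with L = (0, 0), J = (1, 0), C = (0, 1).
1. V is the centroid of triangle CJL ⇒ V = (1/3, 1/3)
2. K is where the line through V parallel to LJ meets line LC ⇒ K = (0, 1/3)
K = L + t·(C−L) with t = 1/3, so LK:KC = t:(1−t) = 1/3:2/3

LK:KC = 1/2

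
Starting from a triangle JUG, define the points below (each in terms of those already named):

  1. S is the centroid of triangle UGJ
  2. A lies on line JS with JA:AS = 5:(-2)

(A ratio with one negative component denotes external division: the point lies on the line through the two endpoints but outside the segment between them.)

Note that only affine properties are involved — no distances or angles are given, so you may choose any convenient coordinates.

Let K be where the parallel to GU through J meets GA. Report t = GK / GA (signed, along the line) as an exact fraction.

t = -9

Choose coordinates J = (0, 0), U = (1, 0), G = (0, 1).
1. S is the centroid of triangle UGJ ⇒ S = (1/3, 1/3)
2. A lies on line JS with JA:AS = 5:(-2) ⇒ A = (5/9, 5/9)
through J parallel to GU: direction (1, -1); meets GA at K = (-5, 5)
K = G + t·(A−G) with t = -9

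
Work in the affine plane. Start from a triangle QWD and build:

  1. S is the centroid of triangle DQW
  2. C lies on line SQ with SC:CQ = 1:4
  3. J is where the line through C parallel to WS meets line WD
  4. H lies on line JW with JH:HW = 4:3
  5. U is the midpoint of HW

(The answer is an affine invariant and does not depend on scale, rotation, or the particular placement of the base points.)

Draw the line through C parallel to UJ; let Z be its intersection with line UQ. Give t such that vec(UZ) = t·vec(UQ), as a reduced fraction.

Assign Q = (0, 0), W = (1, 0), D = (0, 1) — the answer is frame-independent, so this choice is without loss of generality.
1. S is the centroid of triangle DQW ⇒ S = (1/3, 1/3)
2. C lies on line SQ with SC:CQ = 1:4 ⇒ C = (4/15, 4/15)
3. J is where the line through C parallel to WS meets line WD ⇒ J = (6/5, -1/5)
4. H lies on line JW with JH:HW = 4:3 ⇒ H = (38/35, -3/35)
5. U is the midpoint of HW ⇒ U = (73/70, -3/70)
through C parallel to UJ: direction (11/70, -11/70); meets UQ at Z = (292/525, -4/175)
Z = U + t·(Q−U) with t = 7/15

t = 7/15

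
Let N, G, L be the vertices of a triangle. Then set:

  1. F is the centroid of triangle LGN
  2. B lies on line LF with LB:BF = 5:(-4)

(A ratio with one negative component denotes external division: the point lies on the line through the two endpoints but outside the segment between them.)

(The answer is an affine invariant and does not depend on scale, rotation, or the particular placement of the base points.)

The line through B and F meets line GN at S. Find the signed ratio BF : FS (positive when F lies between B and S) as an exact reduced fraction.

BF:FS = -8

Set N = (0, 0), G = (1, 0), L = (0, 1); any affine frame gives the same invariant.
1. F is the centroid of triangle LGN ⇒ F = (1/3, 1/3)
2. B lies on line LF with LB:BF = 5:(-4) ⇒ B = (5/3, -7/3)
line BF meets GN at S = (1/2, 0)
F = B + t·(S−B) with t = 8/7, so BF:FS = 8/7:-1/7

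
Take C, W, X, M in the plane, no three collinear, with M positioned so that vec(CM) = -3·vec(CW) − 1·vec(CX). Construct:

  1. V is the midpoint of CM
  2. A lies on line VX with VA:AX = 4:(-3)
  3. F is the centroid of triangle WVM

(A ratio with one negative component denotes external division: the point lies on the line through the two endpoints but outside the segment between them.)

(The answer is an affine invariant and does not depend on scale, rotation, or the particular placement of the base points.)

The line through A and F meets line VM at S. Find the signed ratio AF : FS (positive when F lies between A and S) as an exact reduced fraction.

Work in coordinates with C = (0, 0), W = (1, 0), X = (0, 1), M = (-3, -1).
1. V is the midpoint of CM ⇒ V = (-3/2, -1/2)
2. A lies on line VX with VA:AX = 4:(-3) ⇒ A = (9/2, 11/2)
3. F is the centroid of triangle WVM ⇒ F = (-7/6, -1/2)
line AF meets VM at S = (-75/74, -25/74)
F = A + t·(S−A) with t = 37/36, so AF:FS = 37/36:-1/36

AF:FS = -37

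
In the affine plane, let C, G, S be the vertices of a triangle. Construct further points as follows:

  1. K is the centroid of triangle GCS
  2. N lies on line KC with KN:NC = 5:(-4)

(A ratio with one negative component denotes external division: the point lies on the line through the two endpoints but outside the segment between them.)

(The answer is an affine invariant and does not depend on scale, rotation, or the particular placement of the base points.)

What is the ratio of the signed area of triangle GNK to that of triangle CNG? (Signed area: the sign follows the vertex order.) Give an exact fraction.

[GNK]:[CNG] = -5/4

Work in coordinates with C = (0, 0), G = (1, 0), S = (0, 1).
1. K is the centroid of triangle GCS ⇒ K = (1/3, 1/3)
2. N lies on line KC with KN:NC = 5:(-4) ⇒ N = (-4/3, -4/3)
2·[GNK] = -5/3, 2·[CNG] = 4/3
[GNK]:[CNG] = -5/3:4/3 = -5/4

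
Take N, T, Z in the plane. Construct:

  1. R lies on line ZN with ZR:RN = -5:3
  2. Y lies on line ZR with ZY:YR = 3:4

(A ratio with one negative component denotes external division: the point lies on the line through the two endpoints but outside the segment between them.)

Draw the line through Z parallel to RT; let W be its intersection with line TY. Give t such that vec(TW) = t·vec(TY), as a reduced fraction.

Work in coordinates with N = (0, 0), T = (1, 0), Z = (0, 1).
1. R lies on line ZN with ZR:RN = -5:3 ⇒ R = (0, -3/2)
2. Y lies on line ZR with ZY:YR = 3:4 ⇒ Y = (0, -1/14)
through Z parallel to RT: direction (1, 3/2); meets TY at W = (-3/4, -1/8)
W = T + t·(Y−T) with t = 7/4

t = 7/4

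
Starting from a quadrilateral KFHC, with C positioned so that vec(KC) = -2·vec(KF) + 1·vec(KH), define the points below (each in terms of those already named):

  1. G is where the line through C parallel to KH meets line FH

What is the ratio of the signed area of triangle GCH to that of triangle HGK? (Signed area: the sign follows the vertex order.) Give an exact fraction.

Set K = (0, 0), F = (1, 0), H = (0, 1), C = (-2, 1); any affine frame gives the same invariant.
1. G is where the line through C parallel to KH meets line FH ⇒ G = (-2, 3)
2·[GCH] = 4, 2·[HGK] = 2
[GCH]:[HGK] = 4:2 = 2

[GCH]:[HGK] = 2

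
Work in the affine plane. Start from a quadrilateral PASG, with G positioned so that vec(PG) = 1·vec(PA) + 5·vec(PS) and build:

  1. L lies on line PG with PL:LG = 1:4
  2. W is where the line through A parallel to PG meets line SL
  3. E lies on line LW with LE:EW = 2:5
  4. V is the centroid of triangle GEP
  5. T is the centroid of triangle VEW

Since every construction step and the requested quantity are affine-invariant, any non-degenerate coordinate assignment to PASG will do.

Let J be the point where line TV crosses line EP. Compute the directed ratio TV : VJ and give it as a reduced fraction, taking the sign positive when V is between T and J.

Assign P = (0, 0), A = (1, 0), S = (0, 1), G = (1, 5) — the answer is frame-independent, so this choice is without loss of generality.
1. L lies on line PG with PL:LG = 1:4 ⇒ L = (1/5, 1)
2. W is where the line through A parallel to PG meets line SL ⇒ W = (6/5, 1)
3. E lies on line LW with LE:EW = 2:5 ⇒ E = (17/35, 1)
4. V is the centroid of triangle GEP ⇒ V = (52/105, 2)
5. T is the centroid of triangle VEW ⇒ T = (229/315, 4/3)
line TV meets EP at J = (34/49, 10/7)
V = T + t·(J−T) with t = 7, so TV:VJ = 7:-6

TV:VJ = -7/6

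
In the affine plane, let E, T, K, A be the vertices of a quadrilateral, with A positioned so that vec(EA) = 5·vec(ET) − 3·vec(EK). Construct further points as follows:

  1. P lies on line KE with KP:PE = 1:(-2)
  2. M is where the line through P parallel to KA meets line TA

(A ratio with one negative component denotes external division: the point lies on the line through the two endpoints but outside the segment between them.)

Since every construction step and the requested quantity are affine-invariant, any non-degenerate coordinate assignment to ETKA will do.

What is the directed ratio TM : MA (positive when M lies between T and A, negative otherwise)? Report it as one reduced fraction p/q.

TM:MA = -6/5

Work in coordinates with E = (0, 0), T = (1, 0), K = (0, 1), A = (5, -3).
1. P lies on line KE with KP:PE = 1:(-2) ⇒ P = (0, 2)
2. M is where the line through P parallel to KA meets line TA ⇒ M = (25, -18)
M = T + t·(A−T) with t = 6, so TM:MA = t:(1−t) = 6:-5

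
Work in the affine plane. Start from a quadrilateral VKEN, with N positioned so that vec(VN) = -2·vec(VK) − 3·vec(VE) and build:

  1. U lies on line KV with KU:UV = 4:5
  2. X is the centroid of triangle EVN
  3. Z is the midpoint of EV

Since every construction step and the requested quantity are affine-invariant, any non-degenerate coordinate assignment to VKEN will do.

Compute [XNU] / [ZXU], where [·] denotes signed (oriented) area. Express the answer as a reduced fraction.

[XNU]:[ZXU] = 2

Set V = (0, 0), K = (1, 0), E = (0, 1), N = (-2, -3); any affine frame gives the same invariant.
1. U lies on line KV with KU:UV = 4:5 ⇒ U = (5/9, 0)
2. X is the centroid of triangle EVN ⇒ X = (-2/3, -2/3)
3. Z is the midpoint of EV ⇒ Z = (0, 1/2)
2·[XNU] = 53/27, 2·[ZXU] = 53/54
[XNU]:[ZXU] = 53/27:53/54 = 2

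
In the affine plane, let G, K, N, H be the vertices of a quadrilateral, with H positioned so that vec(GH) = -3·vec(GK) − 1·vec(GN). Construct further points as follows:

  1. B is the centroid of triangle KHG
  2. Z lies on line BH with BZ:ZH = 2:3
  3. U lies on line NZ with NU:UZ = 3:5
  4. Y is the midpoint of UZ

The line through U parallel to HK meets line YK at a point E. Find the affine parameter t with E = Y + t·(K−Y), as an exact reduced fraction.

t = -15/17

Choose coordinates G = (0, 0), K = (1, 0), N = (0, 1), H = (-3, -1).
1. B is the centroid of triangle KHG ⇒ B = (-2/3, -1/3)
2. Z lies on line BH with BZ:ZH = 2:3 ⇒ Z = (-8/5, -3/5)
3. U lies on line NZ with NU:UZ = 3:5 ⇒ U = (-3/5, 2/5)
4. Y is the midpoint of UZ ⇒ Y = (-11/10, -1/10)
through U parallel to HK: direction (4, 1); meets YK at E = (-251/85, -16/85)
E = Y + t·(K−Y) with t = -15/17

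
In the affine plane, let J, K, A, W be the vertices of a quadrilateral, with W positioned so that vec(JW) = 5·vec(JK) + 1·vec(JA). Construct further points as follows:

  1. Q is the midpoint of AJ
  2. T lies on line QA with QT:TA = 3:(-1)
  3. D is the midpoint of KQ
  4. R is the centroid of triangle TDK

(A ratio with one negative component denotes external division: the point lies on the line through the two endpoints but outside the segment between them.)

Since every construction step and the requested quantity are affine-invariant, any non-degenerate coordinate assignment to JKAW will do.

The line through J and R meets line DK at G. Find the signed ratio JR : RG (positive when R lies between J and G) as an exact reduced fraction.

JR:RG = -3

Assign J = (0, 0), K = (1, 0), A = (0, 1), W = (5, 1) — the answer is frame-independent, so this choice is without loss of generality.
1. Q is the midpoint of AJ ⇒ Q = (0, 1/2)
2. T lies on line QA with QT:TA = 3:(-1) ⇒ T = (0, 5/4)
3. D is the midpoint of KQ ⇒ D = (1/2, 1/4)
4. R is the centroid of triangle TDK ⇒ R = (1/2, 1/2)
line JR meets DK at G = (1/3, 1/3)
R = J + t·(G−J) with t = 3/2, so JR:RG = 3/2:-1/2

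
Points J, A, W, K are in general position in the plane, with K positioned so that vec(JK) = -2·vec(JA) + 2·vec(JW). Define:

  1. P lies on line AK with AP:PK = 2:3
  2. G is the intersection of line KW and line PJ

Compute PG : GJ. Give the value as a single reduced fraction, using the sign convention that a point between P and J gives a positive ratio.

PG:GJ = -3/10

Assign J = (0, 0), A = (1, 0), W = (0, 1), K = (-2, 2) — the answer is frame-independent, so this choice is without loss of generality.
1. P lies on line AK with AP:PK = 2:3 ⇒ P = (-1/5, 4/5)
2. G is the intersection of line KW and line PJ ⇒ G = (-2/7, 8/7)
G = P + t·(J−P) with t = -3/7, so PG:GJ = t:(1−t) = -3/7:10/7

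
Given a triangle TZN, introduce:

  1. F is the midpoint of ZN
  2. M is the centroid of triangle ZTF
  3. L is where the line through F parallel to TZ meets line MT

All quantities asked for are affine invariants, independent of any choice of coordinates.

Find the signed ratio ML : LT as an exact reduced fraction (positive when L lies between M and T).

Work in coordinates with T = (0, 0), Z = (1, 0), N = (0, 1).
1. F is the midpoint of ZN ⇒ F = (1/2, 1/2)
2. M is the centroid of triangle ZTF ⇒ M = (1/2, 1/6)
3. L is where the line through F parallel to TZ meets line MT ⇒ L = (3/2, 1/2)
L = M + t·(T−M) with t = -2, so ML:LT = t:(1−t) = -2:3

ML:LT = -2/3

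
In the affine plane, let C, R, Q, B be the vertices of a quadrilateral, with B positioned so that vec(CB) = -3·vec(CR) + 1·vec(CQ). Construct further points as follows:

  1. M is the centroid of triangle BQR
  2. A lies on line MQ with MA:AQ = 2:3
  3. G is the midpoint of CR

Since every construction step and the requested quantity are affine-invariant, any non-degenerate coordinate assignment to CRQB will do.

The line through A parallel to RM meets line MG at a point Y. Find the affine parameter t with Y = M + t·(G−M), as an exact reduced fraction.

t = -6/5

Set C = (0, 0), R = (1, 0), Q = (0, 1), B = (-3, 1); any affine frame gives the same invariant.
1. M is the centroid of triangle BQR ⇒ M = (-2/3, 2/3)
2. A lies on line MQ with MA:AQ = 2:3 ⇒ A = (-2/5, 4/5)
3. G is the midpoint of CR ⇒ G = (1/2, 0)
through A parallel to RM: direction (-5/3, 2/3); meets MG at Y = (-31/15, 22/15)
Y = M + t·(G−M) with t = -6/5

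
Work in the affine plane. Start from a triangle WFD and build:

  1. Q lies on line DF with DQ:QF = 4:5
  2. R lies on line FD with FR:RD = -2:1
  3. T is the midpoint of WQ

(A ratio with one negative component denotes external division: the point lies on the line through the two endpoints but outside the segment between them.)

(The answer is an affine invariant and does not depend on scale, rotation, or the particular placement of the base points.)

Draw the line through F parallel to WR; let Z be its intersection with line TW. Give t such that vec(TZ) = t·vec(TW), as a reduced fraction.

Choose coordinates W = (0, 0), F = (1, 0), D = (0, 1).
1. Q lies on line DF with DQ:QF = 4:5 ⇒ Q = (4/9, 5/9)
2. R lies on line FD with FR:RD = -2:1 ⇒ R = (-1, 2)
3. T is the midpoint of WQ ⇒ T = (2/9, 5/18)
through F parallel to WR: direction (-1, 2); meets TW at Z = (8/13, 10/13)
Z = T + t·(W−T) with t = -23/13

t = -23/13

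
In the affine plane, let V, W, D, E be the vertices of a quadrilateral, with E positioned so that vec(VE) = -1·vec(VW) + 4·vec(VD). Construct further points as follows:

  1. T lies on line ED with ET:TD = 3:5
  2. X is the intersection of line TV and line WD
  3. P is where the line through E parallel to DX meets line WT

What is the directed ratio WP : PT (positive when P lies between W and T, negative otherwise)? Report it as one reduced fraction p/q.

Work in coordinates with V = (0, 0), W = (1, 0), D = (0, 1), E = (-1, 4).
1. T lies on line ED with ET:TD = 3:5 ⇒ T = (-5/8, 23/8)
2. X is the intersection of line TV and line WD ⇒ X = (-5/18, 23/18)
3. P is where the line through E parallel to DX meets line WT ⇒ P = (-8/5, 23/5)
P = W + t·(T−W) with t = 8/5, so WP:PT = t:(1−t) = 8/5:-3/5

WP:PT = -8/3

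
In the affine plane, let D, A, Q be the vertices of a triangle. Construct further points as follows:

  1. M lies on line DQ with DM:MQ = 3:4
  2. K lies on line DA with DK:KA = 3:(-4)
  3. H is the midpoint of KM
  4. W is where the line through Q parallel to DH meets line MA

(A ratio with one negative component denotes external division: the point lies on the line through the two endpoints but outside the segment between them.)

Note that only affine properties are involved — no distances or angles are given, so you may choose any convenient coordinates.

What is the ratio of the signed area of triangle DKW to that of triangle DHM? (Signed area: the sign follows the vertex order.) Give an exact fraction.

Set D = (0, 0), A = (1, 0), Q = (0, 1); any affine frame gives the same invariant.
1. M lies on line DQ with DM:MQ = 3:4 ⇒ M = (0, 3/7)
2. K lies on line DA with DK:KA = 3:(-4) ⇒ K = (-3, 0)
3. H is the midpoint of KM ⇒ H = (-3/2, 3/14)
4. W is where the line through Q parallel to DH meets line MA ⇒ W = (-2, 9/7)
2·[DKW] = -27/7, 2·[DHM] = -9/14
[DKW]:[DHM] = -27/7:-9/14 = 6

[DKW]:[DHM] = 6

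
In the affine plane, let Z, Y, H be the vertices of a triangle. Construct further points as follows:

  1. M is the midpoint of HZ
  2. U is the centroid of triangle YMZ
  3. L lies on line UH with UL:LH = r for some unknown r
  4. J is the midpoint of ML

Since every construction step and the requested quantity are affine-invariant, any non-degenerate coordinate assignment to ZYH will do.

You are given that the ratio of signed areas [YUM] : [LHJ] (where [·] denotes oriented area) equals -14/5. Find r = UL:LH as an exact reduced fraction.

Choose coordinates Z = (0, 0), Y = (1, 0), H = (0, 1).
1. M is the midpoint of HZ ⇒ M = (0, 1/2)
2. U is the centroid of triangle YMZ ⇒ U = (1/3, 1/6)
3. With UL:LH = r, write λ = r/(r+1) so L = U + λ·(H−U); L is affine-linear in λ
4. J is the midpoint of ML ⇒ J is an affine combination of earlier points and hence also affine-linear in λ
Every point depending on L is an affine combination of L and λ-independent points, so each such coordinate is linear in λ; the λ² term in each signed area is a multiple of (H−U)×(H−U) = 0, so 2·[YUM] and 2·[LHJ] are each linear in λ. Evaluating at λ=0 and λ=1:
  2·[YUM] = -1/6,   2·[LHJ] = -1/12·λ + 1/12
So [YUM]:[LHJ] = (-1/6) / (-1/12·λ + 1/12). Setting this equal to -14/5:
  -1/6 = -14/5·(-1/12·λ + 1/12)  ⇒  λ = 2/7
Then r = λ/(1−λ) = (2/7)/(5/7) = 2/5. Check: with r = 2/5, L = (5/21, 17/42) and [YUM]:[LHJ] = -14/5 as required.

r = 2/5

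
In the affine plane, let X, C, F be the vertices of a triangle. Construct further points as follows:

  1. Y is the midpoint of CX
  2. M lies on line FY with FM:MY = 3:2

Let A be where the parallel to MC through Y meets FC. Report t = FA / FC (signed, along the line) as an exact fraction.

Set X = (0, 0), C = (1, 0), F = (0, 1); any affine frame gives the same invariant.
1. Y is the midpoint of CX ⇒ Y = (1/2, 0)
2. M lies on line FY with FM:MY = 3:2 ⇒ M = (3/10, 2/5)
through Y parallel to MC: direction (7/10, -2/5); meets FC at A = (5/3, -2/3)
A = F + t·(C−F) with t = 5/3

t = 5/3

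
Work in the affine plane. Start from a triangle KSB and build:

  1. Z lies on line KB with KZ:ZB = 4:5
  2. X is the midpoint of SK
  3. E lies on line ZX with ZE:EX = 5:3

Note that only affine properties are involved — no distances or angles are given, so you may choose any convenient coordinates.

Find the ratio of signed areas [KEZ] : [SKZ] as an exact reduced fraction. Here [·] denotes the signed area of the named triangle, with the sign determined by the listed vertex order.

Work in coordinates with K = (0, 0), S = (1, 0), B = (0, 1).
1. Z lies on line KB with KZ:ZB = 4:5 ⇒ Z = (0, 4/9)
2. X is the midpoint of SK ⇒ X = (1/2, 0)
3. E lies on line ZX with ZE:EX = 5:3 ⇒ E = (5/16, 1/6)
2·[KEZ] = 5/36, 2·[SKZ] = -4/9
[KEZ]:[SKZ] = 5/36:-4/9 = -5/16

[KEZ]:[SKZ] = -5/16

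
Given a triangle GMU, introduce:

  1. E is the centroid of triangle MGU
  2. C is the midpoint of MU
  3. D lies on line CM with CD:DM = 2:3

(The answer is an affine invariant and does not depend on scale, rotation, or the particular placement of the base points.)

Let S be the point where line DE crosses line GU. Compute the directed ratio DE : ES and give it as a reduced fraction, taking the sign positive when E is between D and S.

Work in coordinates with G = (0, 0), M = (1, 0), U = (0, 1).
1. E is the centroid of triangle MGU ⇒ E = (1/3, 1/3)
2. C is the midpoint of MU ⇒ C = (1/2, 1/2)
3. D lies on line CM with CD:DM = 2:3 ⇒ D = (7/10, 3/10)
line DE meets GU at S = (0, 4/11)
E = D + t·(S−D) with t = 11/21, so DE:ES = 11/21:10/21

DE:ES = 11/10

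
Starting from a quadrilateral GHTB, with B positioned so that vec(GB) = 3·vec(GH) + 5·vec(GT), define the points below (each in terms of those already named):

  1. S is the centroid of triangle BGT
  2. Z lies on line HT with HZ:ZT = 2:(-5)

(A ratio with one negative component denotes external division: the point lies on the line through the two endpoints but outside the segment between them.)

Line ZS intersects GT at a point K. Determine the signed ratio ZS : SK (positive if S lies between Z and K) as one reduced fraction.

ZS:SK = 2/3

Choose coordinates G = (0, 0), H = (1, 0), T = (0, 1), B = (3, 5).
1. S is the centroid of triangle BGT ⇒ S = (1, 2)
2. Z lies on line HT with HZ:ZT = 2:(-5) ⇒ Z = (5/3, -2/3)
line ZS meets GT at K = (0, 6)
S = Z + t·(K−Z) with t = 2/5, so ZS:SK = 2/5:3/5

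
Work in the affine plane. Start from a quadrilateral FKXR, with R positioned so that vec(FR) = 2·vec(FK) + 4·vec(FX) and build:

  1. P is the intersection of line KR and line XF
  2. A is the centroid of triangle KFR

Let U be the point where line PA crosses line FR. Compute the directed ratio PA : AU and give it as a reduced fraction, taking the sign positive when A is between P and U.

Set F = (0, 0), K = (1, 0), X = (0, 1), R = (2, 4); any affine frame gives the same invariant.
1. P is the intersection of line KR and line XF ⇒ P = (0, -4)
2. A is the centroid of triangle KFR ⇒ A = (1, 4/3)
line PA meets FR at U = (6/5, 12/5)
A = P + t·(U−P) with t = 5/6, so PA:AU = 5/6:1/6

PA:AU = 5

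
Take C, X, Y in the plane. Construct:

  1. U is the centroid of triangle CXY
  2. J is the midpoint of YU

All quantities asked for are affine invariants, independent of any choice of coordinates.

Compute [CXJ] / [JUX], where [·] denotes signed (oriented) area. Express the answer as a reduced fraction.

Assign C = (0, 0), X = (1, 0), Y = (0, 1) — the answer is frame-independent, so this choice is without loss of generality.
1. U is the centroid of triangle CXY ⇒ U = (1/3, 1/3)
2. J is the midpoint of YU ⇒ J = (1/6, 2/3)
2·[CXJ] = 2/3, 2·[JUX] = 1/6
[CXJ]:[JUX] = 2/3:1/6 = 4

[CXJ]:[JUX] = 4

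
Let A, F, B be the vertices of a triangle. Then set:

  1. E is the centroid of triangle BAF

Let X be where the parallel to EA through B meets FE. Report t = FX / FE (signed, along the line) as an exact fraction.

Work in coordinates with A = (0, 0), F = (1, 0), B = (0, 1).
1. E is the centroid of triangle BAF ⇒ E = (1/3, 1/3)
through B parallel to EA: direction (-1/3, -1/3); meets FE at X = (-1/3, 2/3)
X = F + t·(E−F) with t = 2

t = 2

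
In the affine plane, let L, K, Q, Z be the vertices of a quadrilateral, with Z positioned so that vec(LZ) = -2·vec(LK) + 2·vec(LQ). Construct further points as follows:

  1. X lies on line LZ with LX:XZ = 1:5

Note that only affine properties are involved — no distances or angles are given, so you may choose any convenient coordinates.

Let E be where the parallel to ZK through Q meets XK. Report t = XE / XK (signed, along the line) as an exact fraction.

Assign L = (0, 0), K = (1, 0), Q = (0, 1), Z = (-2, 2) — the answer is frame-independent, so this choice is without loss of generality.
1. X lies on line LZ with LX:XZ = 1:5 ⇒ X = (-1/3, 1/3)
through Q parallel to ZK: direction (3, -2); meets XK at E = (9/5, -1/5)
E = X + t·(K−X) with t = 8/5

t = 8/5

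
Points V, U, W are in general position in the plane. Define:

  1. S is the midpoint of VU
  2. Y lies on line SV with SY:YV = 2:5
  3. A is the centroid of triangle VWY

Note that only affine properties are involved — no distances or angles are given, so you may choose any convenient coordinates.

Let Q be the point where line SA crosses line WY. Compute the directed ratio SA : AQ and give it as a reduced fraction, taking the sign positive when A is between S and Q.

Set V = (0, 0), U = (1, 0), W = (0, 1); any affine frame gives the same invariant.
1. S is the midpoint of VU ⇒ S = (1/2, 0)
2. Y lies on line SV with SY:YV = 2:5 ⇒ Y = (5/14, 0)
3. A is the centroid of triangle VWY ⇒ A = (5/42, 1/3)
line SA meets WY at Q = (45/154, 2/11)
A = S + t·(Q−S) with t = 11/6, so SA:AQ = 11/6:-5/6

SA:AQ = -11/5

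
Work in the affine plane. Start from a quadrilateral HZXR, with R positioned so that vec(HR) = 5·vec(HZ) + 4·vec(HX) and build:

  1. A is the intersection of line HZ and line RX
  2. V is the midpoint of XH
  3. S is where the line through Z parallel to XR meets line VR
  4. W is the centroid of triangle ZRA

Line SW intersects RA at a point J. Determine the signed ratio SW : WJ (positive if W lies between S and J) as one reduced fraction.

Assign H = (0, 0), Z = (1, 0), X = (0, 1), R = (5, 4) — the answer is frame-independent, so this choice is without loss of generality.
1. A is the intersection of line HZ and line RX ⇒ A = (-5/3, 0)
2. V is the midpoint of XH ⇒ V = (0, 1/2)
3. S is where the line through Z parallel to XR meets line VR ⇒ S = (-11, -36/5)
4. W is the centroid of triangle ZRA ⇒ W = (13/9, 4/3)
line SW meets RA at J = (23/3, 28/5)
W = S + t·(J−S) with t = 2/3, so SW:WJ = 2/3:1/3

SW:WJ = 2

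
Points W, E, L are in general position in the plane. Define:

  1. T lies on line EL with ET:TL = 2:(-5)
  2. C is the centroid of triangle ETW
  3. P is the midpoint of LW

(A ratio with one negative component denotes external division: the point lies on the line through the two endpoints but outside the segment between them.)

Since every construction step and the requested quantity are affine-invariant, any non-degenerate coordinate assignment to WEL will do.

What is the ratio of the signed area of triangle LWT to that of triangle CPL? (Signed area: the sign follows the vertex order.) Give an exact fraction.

[LWT]:[CPL] = -15/4

Work in coordinates with W = (0, 0), E = (1, 0), L = (0, 1).
1. T lies on line EL with ET:TL = 2:(-5) ⇒ T = (5/3, -2/3)
2. C is the centroid of triangle ETW ⇒ C = (8/9, -2/9)
3. P is the midpoint of LW ⇒ P = (0, 1/2)
2·[LWT] = 5/3, 2·[CPL] = -4/9
[LWT]:[CPL] = 5/3:-4/9 = -15/4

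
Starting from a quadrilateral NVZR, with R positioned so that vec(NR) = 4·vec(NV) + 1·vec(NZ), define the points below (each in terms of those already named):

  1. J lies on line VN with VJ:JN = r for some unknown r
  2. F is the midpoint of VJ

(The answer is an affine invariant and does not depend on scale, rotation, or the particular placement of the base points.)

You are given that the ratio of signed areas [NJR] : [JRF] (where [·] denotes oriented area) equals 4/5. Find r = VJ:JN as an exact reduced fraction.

Assign N = (0, 0), V = (1, 0), Z = (0, 1), R = (4, 1) — the answer is frame-independent, so this choice is without loss of generality.
1. With VJ:JN = r, write λ = r/(r+1) so J = V + λ·(N−V); J is affine-linear in λ
2. F is the midpoint of VJ ⇒ F is an affine combination of earlier points and hence also affine-linear in λ
Every point depending on J is an affine combination of J and λ-independent points, so each such coordinate is linear in λ; the λ² term in each signed area is a multiple of (N−V)×(N−V) = 0, so 2·[NJR] and 2·[JRF] are each linear in λ. Evaluating at λ=0 and λ=1:
  2·[NJR] = −λ + 1,   2·[JRF] = -1/2·λ
So [NJR]:[JRF] = (−λ + 1) / (-1/2·λ). Setting this equal to 4/5:
  −λ + 1 = 4/5·(-1/2·λ)  ⇒  λ = 5/3
Then r = λ/(1−λ) = (5/3)/(-2/3) = -5/2. Check: with r = -5/2, J = (-2/3, 0) and [NJR]:[JRF] = 4/5 as required.

r = -5/2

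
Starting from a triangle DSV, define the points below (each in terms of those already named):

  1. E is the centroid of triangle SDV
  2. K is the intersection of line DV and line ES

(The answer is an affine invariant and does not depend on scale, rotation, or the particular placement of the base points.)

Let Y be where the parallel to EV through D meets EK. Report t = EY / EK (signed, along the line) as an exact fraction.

t = 2

Work in coordinates with D = (0, 0), S = (1, 0), V = (0, 1).
1. E is the centroid of triangle SDV ⇒ E = (1/3, 1/3)
2. K is the intersection of line DV and line ES ⇒ K = (0, 1/2)
through D parallel to EV: direction (-1/3, 2/3); meets EK at Y = (-1/3, 2/3)
Y = E + t·(K−E) with t = 2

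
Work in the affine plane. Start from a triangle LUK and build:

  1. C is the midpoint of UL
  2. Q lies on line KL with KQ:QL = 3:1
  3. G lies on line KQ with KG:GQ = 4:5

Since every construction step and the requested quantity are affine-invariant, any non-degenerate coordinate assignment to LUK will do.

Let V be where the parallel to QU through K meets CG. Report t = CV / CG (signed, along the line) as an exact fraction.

Choose coordinates L = (0, 0), U = (1, 0), K = (0, 1).
1. C is the midpoint of UL ⇒ C = (1/2, 0)
2. Q lies on line KL with KQ:QL = 3:1 ⇒ Q = (0, 1/4)
3. G lies on line KQ with KG:GQ = 4:5 ⇒ G = (0, 2/3)
through K parallel to QU: direction (1, -1/4); meets CG at V = (-4/13, 14/13)
V = C + t·(G−C) with t = 21/13

t = 21/13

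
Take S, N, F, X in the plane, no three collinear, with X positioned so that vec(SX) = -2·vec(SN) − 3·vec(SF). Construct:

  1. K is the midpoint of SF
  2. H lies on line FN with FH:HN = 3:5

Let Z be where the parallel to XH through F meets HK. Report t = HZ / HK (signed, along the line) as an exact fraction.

t = 36/17

Set S = (0, 0), N = (1, 0), F = (0, 1), X = (-2, -3); any affine frame gives the same invariant.
1. K is the midpoint of SF ⇒ K = (0, 1/2)
2. H lies on line FN with FH:HN = 3:5 ⇒ H = (3/8, 5/8)
through F parallel to XH: direction (19/8, 29/8); meets HK at Z = (-57/136, 49/136)
Z = H + t·(K−H) with t = 36/17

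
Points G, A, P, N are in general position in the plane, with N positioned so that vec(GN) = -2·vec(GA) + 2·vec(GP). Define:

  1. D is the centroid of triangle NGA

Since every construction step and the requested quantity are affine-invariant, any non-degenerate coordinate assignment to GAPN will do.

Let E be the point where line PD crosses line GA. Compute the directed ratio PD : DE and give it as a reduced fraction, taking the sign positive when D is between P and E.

PD:DE = 1/2

Work in coordinates with G = (0, 0), A = (1, 0), P = (0, 1), N = (-2, 2).
1. D is the centroid of triangle NGA ⇒ D = (-1/3, 2/3)
line PD meets GA at E = (-1, 0)
D = P + t·(E−P) with t = 1/3, so PD:DE = 1/3:2/3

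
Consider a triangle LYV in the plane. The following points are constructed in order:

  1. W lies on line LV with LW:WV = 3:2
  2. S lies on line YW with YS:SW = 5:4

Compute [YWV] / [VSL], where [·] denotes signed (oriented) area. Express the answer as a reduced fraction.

Set L = (0, 0), Y = (1, 0), V = (0, 1); any affine frame gives the same invariant.
1. W lies on line LV with LW:WV = 3:2 ⇒ W = (0, 3/5)
2. S lies on line YW with YS:SW = 5:4 ⇒ S = (4/9, 1/3)
2·[YWV] = -2/5, 2·[VSL] = -4/9
[YWV]:[VSL] = -2/5:-4/9 = 9/10

[YWV]:[VSL] = 9/10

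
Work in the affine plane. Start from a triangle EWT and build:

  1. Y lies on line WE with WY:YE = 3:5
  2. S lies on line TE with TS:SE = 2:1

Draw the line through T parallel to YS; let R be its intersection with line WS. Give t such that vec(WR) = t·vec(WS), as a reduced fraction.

Choose coordinates E = (0, 0), W = (1, 0), T = (0, 1).
1. Y lies on line WE with WY:YE = 3:5 ⇒ Y = (5/8, 0)
2. S lies on line TE with TS:SE = 2:1 ⇒ S = (0, 1/3)
through T parallel to YS: direction (-5/8, 1/3); meets WS at R = (10/3, -7/9)
R = W + t·(S−W) with t = -7/3

t = -7/3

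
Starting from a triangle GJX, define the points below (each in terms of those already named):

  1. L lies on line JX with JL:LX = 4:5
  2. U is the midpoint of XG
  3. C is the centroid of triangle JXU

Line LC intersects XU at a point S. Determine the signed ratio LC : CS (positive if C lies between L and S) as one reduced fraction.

Set G = (0, 0), J = (1, 0), X = (0, 1); any affine frame gives the same invariant.
1. L lies on line JX with JL:LX = 4:5 ⇒ L = (5/9, 4/9)
2. U is the midpoint of XG ⇒ U = (0, 1/2)
3. C is the centroid of triangle JXU ⇒ C = (1/3, 1/2)
line LC meets XU at S = (0, 7/12)
C = L + t·(S−L) with t = 2/5, so LC:CS = 2/5:3/5

LC:CS = 2/3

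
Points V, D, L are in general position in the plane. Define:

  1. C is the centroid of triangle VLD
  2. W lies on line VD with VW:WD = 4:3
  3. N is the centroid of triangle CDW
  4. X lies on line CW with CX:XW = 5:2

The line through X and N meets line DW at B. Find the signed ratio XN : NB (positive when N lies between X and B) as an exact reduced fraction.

XN:NB = -1/7

Choose coordinates V = (0, 0), D = (1, 0), L = (0, 1).
1. C is the centroid of triangle VLD ⇒ C = (1/3, 1/3)
2. W lies on line VD with VW:WD = 4:3 ⇒ W = (4/7, 0)
3. N is the centroid of triangle CDW ⇒ N = (40/63, 1/9)
4. X lies on line CW with CX:XW = 5:2 ⇒ X = (74/147, 2/21)
line XN meets DW at B = (-2/7, 0)
N = X + t·(B−X) with t = -1/6, so XN:NB = -1/6:7/6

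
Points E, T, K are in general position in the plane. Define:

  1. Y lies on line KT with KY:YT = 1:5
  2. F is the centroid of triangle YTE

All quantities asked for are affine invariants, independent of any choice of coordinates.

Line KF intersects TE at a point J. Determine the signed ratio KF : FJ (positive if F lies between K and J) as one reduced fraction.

KF:FJ = 13/5

Set E = (0, 0), T = (1, 0), K = (0, 1); any affine frame gives the same invariant.
1. Y lies on line KT with KY:YT = 1:5 ⇒ Y = (1/6, 5/6)
2. F is the centroid of triangle YTE ⇒ F = (7/18, 5/18)
line KF meets TE at J = (7/13, 0)
F = K + t·(J−K) with t = 13/18, so KF:FJ = 13/18:5/18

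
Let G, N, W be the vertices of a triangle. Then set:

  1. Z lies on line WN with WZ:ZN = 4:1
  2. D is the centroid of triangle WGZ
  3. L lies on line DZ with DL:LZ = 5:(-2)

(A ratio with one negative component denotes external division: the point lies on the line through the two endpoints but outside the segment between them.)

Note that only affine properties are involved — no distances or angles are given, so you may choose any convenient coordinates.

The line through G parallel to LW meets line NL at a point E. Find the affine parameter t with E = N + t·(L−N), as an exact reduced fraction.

t = -21/5

Choose coordinates G = (0, 0), N = (1, 0), W = (0, 1).
1. Z lies on line WN with WZ:ZN = 4:1 ⇒ Z = (4/5, 1/5)
2. D is the centroid of triangle WGZ ⇒ D = (4/15, 2/5)
3. L lies on line DZ with DL:LZ = 5:(-2) ⇒ L = (52/45, 1/15)
through G parallel to LW: direction (-52/45, 14/15); meets NL at E = (26/75, -7/25)
E = N + t·(L−N) with t = -21/5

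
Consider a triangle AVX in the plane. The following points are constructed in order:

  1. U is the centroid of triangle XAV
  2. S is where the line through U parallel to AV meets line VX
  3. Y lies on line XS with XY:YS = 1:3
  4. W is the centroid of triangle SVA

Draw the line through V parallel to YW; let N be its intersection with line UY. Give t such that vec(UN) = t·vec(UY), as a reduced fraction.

Work in coordinates with A = (0, 0), V = (1, 0), X = (0, 1).
1. U is the centroid of triangle XAV ⇒ U = (1/3, 1/3)
2. S is where the line through U parallel to AV meets line VX ⇒ S = (2/3, 1/3)
3. Y lies on line XS with XY:YS = 1:3 ⇒ Y = (1/6, 5/6)
4. W is the centroid of triangle SVA ⇒ W = (5/9, 1/9)
through V parallel to YW: direction (7/18, -13/18); meets UY at N = (-11/24, 65/24)
N = U + t·(Y−U) with t = 19/4

t = 19/4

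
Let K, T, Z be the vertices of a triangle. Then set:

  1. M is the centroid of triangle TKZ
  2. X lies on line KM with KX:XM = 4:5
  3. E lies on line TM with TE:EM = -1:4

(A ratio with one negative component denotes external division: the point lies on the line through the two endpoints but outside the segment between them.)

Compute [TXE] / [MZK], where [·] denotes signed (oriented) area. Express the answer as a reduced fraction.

[TXE]:[MZK] = 5/27

Assign K = (0, 0), T = (1, 0), Z = (0, 1) — the answer is frame-independent, so this choice is without loss of generality.
1. M is the centroid of triangle TKZ ⇒ M = (1/3, 1/3)
2. X lies on line KM with KX:XM = 4:5 ⇒ X = (4/27, 4/27)
3. E lies on line TM with TE:EM = -1:4 ⇒ E = (11/9, -1/9)
2·[TXE] = 5/81, 2·[MZK] = 1/3
[TXE]:[MZK] = 5/81:1/3 = 5/27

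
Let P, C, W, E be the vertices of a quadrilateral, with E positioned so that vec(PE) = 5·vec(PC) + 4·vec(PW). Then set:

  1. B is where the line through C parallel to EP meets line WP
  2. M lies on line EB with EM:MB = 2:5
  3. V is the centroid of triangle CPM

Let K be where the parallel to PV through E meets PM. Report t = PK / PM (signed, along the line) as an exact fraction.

Assign P = (0, 0), C = (1, 0), W = (0, 1), E = (5, 4) — the answer is frame-independent, so this choice is without loss of generality.
1. B is where the line through C parallel to EP meets line WP ⇒ B = (0, -4/5)
2. M lies on line EB with EM:MB = 2:5 ⇒ M = (25/7, 92/35)
3. V is the centroid of triangle CPM ⇒ V = (32/21, 92/105)
through E parallel to PV: direction (32/21, 92/105); meets PM at K = (1125/161, 36/7)
K = P + t·(M−P) with t = 45/23

t = 45/23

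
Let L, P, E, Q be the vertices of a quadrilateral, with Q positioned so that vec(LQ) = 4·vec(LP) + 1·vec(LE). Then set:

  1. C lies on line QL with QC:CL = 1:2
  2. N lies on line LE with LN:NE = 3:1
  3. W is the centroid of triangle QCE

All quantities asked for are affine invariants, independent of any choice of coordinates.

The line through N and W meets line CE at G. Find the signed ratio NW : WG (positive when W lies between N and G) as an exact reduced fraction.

Choose coordinates L = (0, 0), P = (1, 0), E = (0, 1), Q = (4, 1).
1. C lies on line QL with QC:CL = 1:2 ⇒ C = (8/3, 2/3)
2. N lies on line LE with LN:NE = 3:1 ⇒ N = (0, 3/4)
3. W is the centroid of triangle QCE ⇒ W = (20/9, 8/9)
line NW meets CE at G = (4/3, 5/6)
W = N + t·(G−N) with t = 5/3, so NW:WG = 5/3:-2/3

NW:WG = -5/2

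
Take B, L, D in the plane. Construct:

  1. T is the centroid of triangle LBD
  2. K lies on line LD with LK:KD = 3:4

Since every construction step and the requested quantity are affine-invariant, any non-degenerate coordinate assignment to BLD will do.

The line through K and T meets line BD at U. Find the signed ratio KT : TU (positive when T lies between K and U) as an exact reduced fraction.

KT:TU = 5/7

Work in coordinates with B = (0, 0), L = (1, 0), D = (0, 1).
1. T is the centroid of triangle LBD ⇒ T = (1/3, 1/3)
2. K lies on line LD with LK:KD = 3:4 ⇒ K = (4/7, 3/7)
line KT meets BD at U = (0, 1/5)
T = K + t·(U−K) with t = 5/12, so KT:TU = 5/12:7/12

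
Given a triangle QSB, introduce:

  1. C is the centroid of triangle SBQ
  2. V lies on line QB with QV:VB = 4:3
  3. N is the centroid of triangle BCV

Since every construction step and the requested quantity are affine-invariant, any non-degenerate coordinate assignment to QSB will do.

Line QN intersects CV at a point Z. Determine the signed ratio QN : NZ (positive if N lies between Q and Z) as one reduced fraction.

Set Q = (0, 0), S = (1, 0), B = (0, 1); any affine frame gives the same invariant.
1. C is the centroid of triangle SBQ ⇒ C = (1/3, 1/3)
2. V lies on line QB with QV:VB = 4:3 ⇒ V = (0, 4/7)
3. N is the centroid of triangle BCV ⇒ N = (1/9, 40/63)
line QN meets CV at Z = (4/45, 32/63)
N = Q + t·(Z−Q) with t = 5/4, so QN:NZ = 5/4:-1/4

QN:NZ = -5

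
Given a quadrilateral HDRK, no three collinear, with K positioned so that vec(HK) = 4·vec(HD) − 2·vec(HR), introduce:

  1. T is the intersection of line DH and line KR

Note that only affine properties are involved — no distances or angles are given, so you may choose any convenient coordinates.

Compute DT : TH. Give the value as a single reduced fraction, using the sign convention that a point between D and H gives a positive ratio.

Work in coordinates with H = (0, 0), D = (1, 0), R = (0, 1), K = (4, -2).
1. T is the intersection of line DH and line KR ⇒ T = (4/3, 0)
T = D + t·(H−D) with t = -1/3, so DT:TH = t:(1−t) = -1/3:4/3

DT:TH = -1/4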